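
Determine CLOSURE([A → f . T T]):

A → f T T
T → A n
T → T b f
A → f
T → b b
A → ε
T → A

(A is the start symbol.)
{ [A → . f T T], [A → . f], [A → .], [A → f . T T], [T → . A n], [T → . A], [T → . T b f], [T → . b b] }

To compute CLOSURE, for each item [A → α.Bβ] where B is a non-terminal, add [B → .γ] for all productions B → γ; repeat for the newly added items until nothing changes.

Start with: [A → f . T T]
  [A → f . T T] has the dot before T: add [T → . A n], [T → . T b f], [T → . b b], [T → . A]
  [T → . A n] has the dot before A: add [A → . f T T], [A → . f], [A → .]
No further items can be added.

CLOSURE = { [A → . f T T], [A → . f], [A → .], [A → f . T T], [T → . A n], [T → . A], [T → . T b f], [T → . b b] }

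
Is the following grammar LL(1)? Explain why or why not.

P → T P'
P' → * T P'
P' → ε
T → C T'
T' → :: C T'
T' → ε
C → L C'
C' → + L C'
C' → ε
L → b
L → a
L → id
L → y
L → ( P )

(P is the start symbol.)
A grammar is LL(1) if for each non-terminal N with multiple productions, the predict sets of those productions are pairwise disjoint, where PREDICT(N → α) = (FIRST(α) \ {ε}) ∪ (FOLLOW(N) if α ⇒* ε).

Relevant sets:
  FOLLOW(P') = { $, ')' }
  FOLLOW(T') = { $, ')', '*' }
  FOLLOW(C') = { $, ')', '*', '::' }

For P':
  PREDICT(P' → '*' T P') = { '*' }
  PREDICT(P' → ε) = { $, ')' }
For T':
  PREDICT(T' → :: C T') = { '::' }
  PREDICT(T' → ε) = { $, ')', '*' }
For C':
  PREDICT(C' → '+' L C') = { '+' }
  PREDICT(C' → ε) = { $, ')', '*', '::' }
For L:
  PREDICT(L → b) = { 'b' }
  PREDICT(L → a) = { 'a' }
  PREDICT(L → id) = { 'id' }
  PREDICT(L → y) = { 'y' }
  PREDICT(L → '(' P ')') = { '(' }
P, T, C have a single production, so nothing to check there.

All predict sets are disjoint. The grammar IS LL(1).

Answer: Yes, the grammar is LL(1).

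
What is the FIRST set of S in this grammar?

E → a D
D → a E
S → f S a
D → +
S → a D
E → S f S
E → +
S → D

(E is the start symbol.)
To compute FIRST(S), examine every production with S on the left-hand side, reading each right-hand side left to right until a non-nullable symbol is reached.

FIRST sets of the other non-terminals involved (by the same procedure, iterated to a fixed point):
  FIRST(D) = { '+', 'a' }

From S → f S a:
  - f is a terminal: add 'f' and stop
From S → a D:
  - a is a terminal: add 'a' and stop
From S → D:
  - D is a non-terminal: add FIRST(D) \ {ε} = { '+', 'a' }
    D is not nullable, so stop

Collecting: FIRST(S) = { '+', 'a', 'f' }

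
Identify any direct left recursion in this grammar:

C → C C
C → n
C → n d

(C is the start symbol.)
Yes, C is left-recursive

C → C C: LEFT RECURSIVE (starts with C)
C → n: starts with n
C → n d: starts with n

The grammar has direct left recursion on: C.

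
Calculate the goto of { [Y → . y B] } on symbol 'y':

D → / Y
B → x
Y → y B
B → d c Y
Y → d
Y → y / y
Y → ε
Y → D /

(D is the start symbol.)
GOTO(I, 'y') = CLOSURE({ [A → αX.β] : [A → α.Xβ] ∈ I, X = 'y' })

Items with dot before 'y', with the dot advanced:
  [Y → . y B] → [Y → y . B]
Closure of the advanced items:
  [Y → y . B] has the dot before B: add [B → . x], [B → . d c Y]

GOTO = { [B → . d c Y], [B → . x], [Y → y . B] }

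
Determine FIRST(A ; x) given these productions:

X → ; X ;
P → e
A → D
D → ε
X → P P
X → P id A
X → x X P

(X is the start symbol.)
{ ';' }

FIRST sets of the non-terminals involved (from the grammar, by fixed-point iteration):
  FIRST(A) = { ε }

To compute FIRST(A ; x), process the symbols left to right:
Symbol A is a non-terminal. Add FIRST(A) \ {ε} = { }
A is nullable (ε ∈ FIRST(A)), continue to the next symbol.
Symbol ; is a terminal. Add ';' and stop.
FIRST(A ; x) = { ';' }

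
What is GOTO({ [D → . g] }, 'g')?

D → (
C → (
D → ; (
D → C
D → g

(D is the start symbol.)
{ [D → g .] }

GOTO(I, 'g') = CLOSURE({ [A → αX.β] : [A → α.Xβ] ∈ I, X = 'g' })

Items with dot before 'g', with the dot advanced:
  [D → . g] → [D → g .]
Closure adds nothing (no advanced item has the dot before a non-terminal).

GOTO = { [D → g .] }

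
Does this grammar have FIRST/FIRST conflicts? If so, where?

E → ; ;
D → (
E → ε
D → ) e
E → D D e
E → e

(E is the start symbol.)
FIRST sets of the non-terminals at (or reachable through a nullable prefix from) the front of some alternative:
  FIRST(D) = { '(', ')' }

Productions for E:
  E → ; ;: FIRST = { ';' }
  E → ε: FIRST = { ε }
  E → D D e: FIRST = { '(', ')' }
  E → e: FIRST = { 'e' }
Productions for D:
  D → (: FIRST = { '(' }
  D → ) e: FIRST = { ')' }

All alternatives of each non-terminal have pairwise disjoint FIRST sets.

Answer: No FIRST/FIRST conflicts.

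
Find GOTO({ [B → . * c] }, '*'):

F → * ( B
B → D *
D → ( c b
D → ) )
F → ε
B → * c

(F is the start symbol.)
GOTO(I, '*') = CLOSURE({ [A → αX.β] : [A → α.Xβ] ∈ I, X = '*' })

Items with dot before '*', with the dot advanced:
  [B → . * c] → [B → * . c]
Closure adds nothing (no advanced item has the dot before a non-terminal).

GOTO = { [B → * . c] }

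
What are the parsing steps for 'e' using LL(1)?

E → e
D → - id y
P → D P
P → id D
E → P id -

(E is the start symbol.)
Stack is shown with the top on the left.

Stack  Input  Action
--------------------
E $    e $    output E → e
e $    e $    match 'e'
$      $      accept

The string is accepted.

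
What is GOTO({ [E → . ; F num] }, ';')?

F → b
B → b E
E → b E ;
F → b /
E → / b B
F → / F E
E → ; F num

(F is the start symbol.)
GOTO(I, ';') = CLOSURE({ [A → αX.β] : [A → α.Xβ] ∈ I, X = ';' })

Items with dot before ';', with the dot advanced:
  [E → . ; F num] → [E → ; . F num]
Closure of the advanced items:
  [E → ; . F num] has the dot before F: add [F → . b], [F → . b /], [F → . / F E]

GOTO = { [E → ; . F num], [F → . / F E], [F → . b /], [F → . b] }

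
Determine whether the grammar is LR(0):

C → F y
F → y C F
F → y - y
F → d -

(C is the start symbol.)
Augment with C' → C and build the canonical LR(0) collection (I0 = CLOSURE({[C' → . C]}), then GOTO on every symbol after a dot until no new states appear). It has 11 states:
  I0: { [C → . F y], [C' → . C], [F → . d -], [F → . y - y], [F → . y C F] }  — shift
  I1: { [C' → C .] }  — accept
  I2: { [C → F . y] }  — shift
  I3: { [F → d . -] }  — shift
  I4: { [C → . F y], [F → . d -], [F → . y - y], [F → . y C F], [F → y . - y], [F → y . C F] }  — shift
  I5: { [F → y - . y] }  — shift
  I6: { [F → . d -], [F → . y - y], [F → . y C F], [F → y C . F] }  — shift
  I7: { [F → y C F .] }  — reduce
  I8: { [F → y - y .] }  — reduce
  I9: { [F → d - .] }  — reduce
  I10: { [C → F y .] }  — reduce

Every state is either a pure shift/goto state or contains exactly one complete item and nothing to shift — no conflicts. The grammar is LR(0).

Answer: Yes, the grammar is LR(0)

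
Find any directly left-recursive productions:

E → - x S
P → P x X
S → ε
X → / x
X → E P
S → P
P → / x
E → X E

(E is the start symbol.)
Direct left recursion occurs when N → N α for some non-terminal N (the right-hand side begins with the left-hand side itself).

E → - x S: starts with '-'
P → P x X: LEFT RECURSIVE (starts with P)
S → ε: starts with ε
X → / x: starts with '/'
X → E P: starts with E
S → P: starts with P
P → / x: starts with '/'
E → X E: starts with X

The grammar has direct left recursion on: P.

Answer: Yes, P is left-recursive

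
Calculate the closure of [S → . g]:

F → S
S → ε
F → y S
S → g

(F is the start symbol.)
{ [S → . g] }

To compute CLOSURE, for each item [A → α.Bβ] where B is a non-terminal, add [B → .γ] for all productions B → γ; repeat for the newly added items until nothing changes.

Start with: [S → . g]
The dot precedes the terminal g, so nothing is added.

CLOSURE = { [S → . g] }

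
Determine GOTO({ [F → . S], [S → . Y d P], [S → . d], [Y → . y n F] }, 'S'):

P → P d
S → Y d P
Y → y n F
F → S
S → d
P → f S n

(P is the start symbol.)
{ [F → S .] }

GOTO(I, 'S') = CLOSURE({ [A → αX.β] : [A → α.Xβ] ∈ I, X = 'S' })

Items with dot before 'S', with the dot advanced:
  [F → . S] → [F → S .]
Closure adds nothing (no advanced item has the dot before a non-terminal).

GOTO = { [F → S .] }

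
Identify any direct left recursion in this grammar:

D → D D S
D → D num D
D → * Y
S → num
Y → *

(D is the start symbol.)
Direct left recursion occurs when N → N α for some non-terminal N (the right-hand side begins with the left-hand side itself).

D → D D S: LEFT RECURSIVE (starts with D)
D → D num D: LEFT RECURSIVE (starts with D)
D → * Y: starts with '*'
S → num: starts with num
Y → *: starts with '*'

The grammar has direct left recursion on: D.

Answer: Yes, D is left-recursive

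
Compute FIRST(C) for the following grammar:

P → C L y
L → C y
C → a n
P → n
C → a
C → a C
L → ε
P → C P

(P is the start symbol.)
From C → a n:
  - a is a terminal: add 'a' and stop
From C → a:
  - a is a terminal: add 'a' and stop
From C → a C:
  - a is a terminal: add 'a' and stop

Collecting: FIRST(C) = { 'a' }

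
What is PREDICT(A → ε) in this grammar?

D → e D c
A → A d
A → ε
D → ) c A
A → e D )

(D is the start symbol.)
{ $, ')', 'c', 'd' }

PREDICT(A → ε) = (FIRST(RHS) \ {ε}) ∪ (FOLLOW(A) if ε ∈ FIRST(RHS), i.e. RHS ⇒* ε)
The right-hand side is ε (FIRST(ε) = { ε }), so the predict set is FOLLOW(A) = { $, ')', 'c', 'd' }
PREDICT(A → ε) = { $, ')', 'c', 'd' }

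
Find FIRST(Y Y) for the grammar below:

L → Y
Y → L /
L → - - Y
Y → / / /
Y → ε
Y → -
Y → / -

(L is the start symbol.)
FIRST sets of the non-terminals involved (from the grammar, by fixed-point iteration):
  FIRST(Y) = { '-', '/', ε }

To compute FIRST(Y Y), process the symbols left to right:
Symbol Y is a non-terminal. Add FIRST(Y) \ {ε} = { '-', '/' }
Y is nullable (ε ∈ FIRST(Y)), continue to the next symbol.
Symbol Y is a non-terminal. Add FIRST(Y) \ {ε} = { '-', '/' }
Y is nullable (ε ∈ FIRST(Y)), continue to the next symbol.
All symbols are nullable, so ε is in the result.
FIRST(Y Y) = { '-', '/', ε }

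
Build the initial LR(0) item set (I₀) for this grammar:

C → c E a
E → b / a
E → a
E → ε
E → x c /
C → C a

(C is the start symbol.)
{ [C → . C a], [C → . c E a], [C' → . C] }

First, augment the grammar with C' → C
I₀ = CLOSURE({ [C' → . C] }):
  [C' → . C] has the dot before C: add [C → . c E a], [C → . C a]
No further items can be added.

I₀ = { [C → . C a], [C → . c E a], [C' → . C] }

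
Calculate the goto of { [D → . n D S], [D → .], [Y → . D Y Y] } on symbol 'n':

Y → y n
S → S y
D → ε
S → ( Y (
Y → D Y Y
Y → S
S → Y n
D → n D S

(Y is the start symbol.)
GOTO(I, 'n') = CLOSURE({ [A → αX.β] : [A → α.Xβ] ∈ I, X = 'n' })

Items with dot before 'n', with the dot advanced:
  [D → . n D S] → [D → n . D S]
Closure of the advanced items:
  [D → n . D S] has the dot before D: add [D → .], [D → . n D S]

GOTO = { [D → . n D S], [D → .], [D → n . D S] }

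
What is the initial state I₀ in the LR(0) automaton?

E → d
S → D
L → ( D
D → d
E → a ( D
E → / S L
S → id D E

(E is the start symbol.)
{ [E → . / S L], [E → . a ( D], [E → . d], [E' → . E] }

First, augment the grammar with E' → E
I₀ = CLOSURE({ [E' → . E] }):
  [E' → . E] has the dot before E: add [E → . d], [E → . a ( D], [E → . / S L]
No further items can be added.

I₀ = { [E → . / S L], [E → . a ( D], [E → . d], [E' → . E] }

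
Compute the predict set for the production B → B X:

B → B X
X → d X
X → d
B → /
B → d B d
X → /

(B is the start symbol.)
{ '/', 'd' }

PREDICT(B → B X) = (FIRST(RHS) \ {ε}) ∪ (FOLLOW(B) if ε ∈ FIRST(RHS), i.e. RHS ⇒* ε)
FIRST(B) = { '/', 'd' }
FIRST(B X) = { '/', 'd' }
ε ∉ FIRST(B X), so FOLLOW(B) is not added.
PREDICT(B → B X) = { '/', 'd' }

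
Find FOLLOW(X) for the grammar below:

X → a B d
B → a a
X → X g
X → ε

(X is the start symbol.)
To compute FOLLOW(X), find every occurrence of X on a right-hand side N → α X β: add FIRST(β) \ {ε}, and if β is empty or nullable also add FOLLOW(N). Iterate to a fixed point.

X is the start symbol, so $ ∈ FOLLOW(X).
In X → X g: X is followed by g, add FIRST(g) \ {ε} = { 'g' }

Taking the union: FOLLOW(X) = { $, 'g' }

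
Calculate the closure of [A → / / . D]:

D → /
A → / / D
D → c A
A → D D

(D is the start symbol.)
Start with: [A → / / . D]
  [A → / / . D] has the dot before D: add [D → . /], [D → . c A]
No further items can be added.

CLOSURE = { [A → / / . D], [D → . /], [D → . c A] }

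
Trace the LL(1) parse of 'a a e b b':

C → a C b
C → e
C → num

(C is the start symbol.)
LL(1) parsing maintains a stack (initially the start symbol over $) and the input. At each step: if the stack top is a terminal, match it against the current input token; if it is a non-terminal N, replace it with the RHS of M[N, lookahead] (the unique production whose predict set contains the lookahead).

Stack is shown with the top on the left.

Stack      Input        Action
------------------------------
C $        a a e b b $  output C → a C b
a C b $    a a e b b $  match 'a'
C b $      a e b b $    output C → a C b
a C b b $  a e b b $    match 'a'
C b b $    e b b $      output C → e
e b b $    e b b $      match 'e'
b b $      b b $        match 'b'
b $        b $          match 'b'
$          $            accept

The string is accepted.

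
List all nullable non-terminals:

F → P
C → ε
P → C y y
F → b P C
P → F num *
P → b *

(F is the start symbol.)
A non-terminal is nullable if it can derive ε (the empty string): either it has an ε-production, or it has a production whose right-hand side consists entirely of nullable non-terminals.

ε-productions: C → ε
So C is immediately nullable.
No further non-terminal can be added: every production for the remaining non-terminals contains a terminal or a non-nullable non-terminal.
Nullable = { 'C' }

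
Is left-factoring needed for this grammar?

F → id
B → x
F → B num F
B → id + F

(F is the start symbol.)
Left-factoring is needed when two productions for the same non-terminal
share a common prefix on the right-hand side.

Productions for F:
  F → id
  F → B num F
Productions for B:
  B → x
  B → id + F

No common prefixes found.

Answer: No, left-factoring is not needed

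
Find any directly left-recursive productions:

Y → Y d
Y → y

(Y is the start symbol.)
Yes, Y is left-recursive

Y → Y d: LEFT RECURSIVE (starts with Y)
Y → y: starts with y

The grammar has direct left recursion on: Y.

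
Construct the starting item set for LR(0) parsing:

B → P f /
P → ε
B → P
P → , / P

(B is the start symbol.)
First, augment the grammar with B' → B
I₀ = CLOSURE({ [B' → . B] }):
  [B' → . B] has the dot before B: add [B → . P f /], [B → . P]
  [B → . P f /] has the dot before P: add [P → .], [P → . , / P]
No further items can be added.

I₀ = { [B → . P f /], [B → . P], [B' → . B], [P → . , / P], [P → .] }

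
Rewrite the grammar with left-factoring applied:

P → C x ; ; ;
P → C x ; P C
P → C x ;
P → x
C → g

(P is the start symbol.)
Left-factoring transforms A → αβ₁ | αβ₂ into A → αA' and A' → β₁ | β₂
(α is the longest common prefix among the alternatives). Repeat until
no nonterminal has two alternatives with a common prefix.

Round 1: P has alternatives sharing prefix 'C x ;'. Introduce P': P → C x ; P'
  Add: P' → ; ;
  Add: P' → P C
  Add: P' → ε

No remaining common prefixes — done.

Resulting grammar:
P → C x ; P'
P' → ; ;
P' → P C
P' → ε
P → x
C → g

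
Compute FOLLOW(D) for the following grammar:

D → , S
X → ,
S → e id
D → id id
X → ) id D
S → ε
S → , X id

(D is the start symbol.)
To compute FOLLOW(D), find every occurrence of D on a right-hand side N → α D β: add FIRST(β) \ {ε}, and if β is empty or nullable also add FOLLOW(N). Iterate to a fixed point.

D is the start symbol, so $ ∈ FOLLOW(D).
In X → ) id D: D is at the end, add FOLLOW(X)

The FOLLOW sets referred to above (computed the same way, to a fixed point):
  FOLLOW(X) = { 'id' }

Taking the union: FOLLOW(D) = { $, 'id' }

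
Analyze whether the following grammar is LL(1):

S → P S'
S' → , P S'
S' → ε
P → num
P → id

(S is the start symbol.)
Yes, the grammar is LL(1).

Relevant sets:
  FOLLOW(S') = { $ }

For S':
  PREDICT(S' → ',' P S') = { ',' }
  PREDICT(S' → ε) = { $ }
For P:
  PREDICT(P → num) = { 'num' }
  PREDICT(P → id) = { 'id' }
S has a single production, so nothing to check there.

All predict sets are disjoint. The grammar IS LL(1).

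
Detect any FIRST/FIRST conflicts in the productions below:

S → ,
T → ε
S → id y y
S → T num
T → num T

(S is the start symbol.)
A FIRST/FIRST conflict occurs when two productions N → α and N → β for the same non-terminal have FIRST(α) ∩ FIRST(β) ≠ ∅ (with ε ∈ FIRST of a nullable right-hand side, so two nullable alternatives also conflict).

FIRST sets of the non-terminals at (or reachable through a nullable prefix from) the front of some alternative:
  FIRST(T) = { 'num', ε }

Productions for S:
  S → ,: FIRST = { ',' }
  S → id y y: FIRST = { 'id' }
  S → T num: FIRST = { 'num' }
Productions for T:
  T → ε: FIRST = { ε }
  T → num T: FIRST = { 'num' }

All alternatives of each non-terminal have pairwise disjoint FIRST sets.

Answer: No FIRST/FIRST conflicts.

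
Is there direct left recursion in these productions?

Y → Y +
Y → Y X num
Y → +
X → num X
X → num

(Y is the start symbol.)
Yes, Y is left-recursive

Direct left recursion occurs when N → N α for some non-terminal N (the right-hand side begins with the left-hand side itself).

Y → Y +: LEFT RECURSIVE (starts with Y)
Y → Y X num: LEFT RECURSIVE (starts with Y)
Y → +: starts with '+'
X → num X: starts with num
X → num: starts with num

The grammar has direct left recursion on: Y.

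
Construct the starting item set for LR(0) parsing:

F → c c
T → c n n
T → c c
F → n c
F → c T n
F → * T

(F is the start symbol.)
First, augment the grammar with F' → F
I₀ = CLOSURE({ [F' → . F] }):
  [F' → . F] has the dot before F: add [F → . c c], [F → . n c], [F → . c T n], [F → . * T]
No further items can be added.

I₀ = { [F → . * T], [F → . c T n], [F → . c c], [F → . n c], [F' → . F] }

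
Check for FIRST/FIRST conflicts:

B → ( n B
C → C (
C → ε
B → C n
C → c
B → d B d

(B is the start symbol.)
A FIRST/FIRST conflict occurs when two productions N → α and N → β for the same non-terminal have FIRST(α) ∩ FIRST(β) ≠ ∅ (with ε ∈ FIRST of a nullable right-hand side, so two nullable alternatives also conflict).

FIRST sets of the non-terminals at (or reachable through a nullable prefix from) the front of some alternative:
  FIRST(C) = { '(', 'c', ε }

Productions for B:
  B → ( n B: FIRST = { '(' }
  B → C n: FIRST = { '(', 'c', 'n' }
  B → d B d: FIRST = { 'd' }
Productions for C:
  C → C (: FIRST = { '(', 'c' }
  C → ε: FIRST = { ε }
  C → c: FIRST = { 'c' }

Conflict for B: B → ( n B and B → C n
  Overlap: { '(' }
Conflict for C: C → C ( and C → c
  Overlap: { 'c' }

Answer: Yes. B → '(' n B / B → C n on { '(' }; C → C '(' / C → c on { 'c' }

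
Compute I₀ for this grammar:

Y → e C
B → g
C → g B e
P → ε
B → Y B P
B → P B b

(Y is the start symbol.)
First, augment the grammar with Y' → Y
I₀ = CLOSURE({ [Y' → . Y] }):
  [Y' → . Y] has the dot before Y: add [Y → . e C]
No further items can be added.

I₀ = { [Y → . e C], [Y' → . Y] }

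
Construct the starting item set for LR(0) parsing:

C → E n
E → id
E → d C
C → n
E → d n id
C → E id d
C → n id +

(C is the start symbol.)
First, augment the grammar with C' → C
I₀ = CLOSURE({ [C' → . C] }):
  [C' → . C] has the dot before C: add [C → . E n], [C → . n], [C → . E id d], [C → . n id +]
  [C → . E n] has the dot before E: add [E → . id], [E → . d C], [E → . d n id]
No further items can be added.

I₀ = { [C → . E id d], [C → . E n], [C → . n id +], [C → . n], [C' → . C], [E → . d C], [E → . d n id], [E → . id] }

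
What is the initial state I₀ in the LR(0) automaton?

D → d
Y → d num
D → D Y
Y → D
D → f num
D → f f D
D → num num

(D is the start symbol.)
First, augment the grammar with D' → D
I₀ = CLOSURE({ [D' → . D] }):
  [D' → . D] has the dot before D: add [D → . d], [D → . D Y], [D → . f num], [D → . f f D], [D → . num num]
No further items can be added.

I₀ = { [D → . D Y], [D → . d], [D → . f f D], [D → . f num], [D → . num num], [D' → . D] }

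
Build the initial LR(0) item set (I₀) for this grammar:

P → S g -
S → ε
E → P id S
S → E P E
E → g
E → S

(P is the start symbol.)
{ [E → . P id S], [E → . S], [E → . g], [P → . S g -], [P' → . P], [S → . E P E], [S → .] }

First, augment the grammar with P' → P
I₀ = CLOSURE({ [P' → . P] }):
  [P' → . P] has the dot before P: add [P → . S g -]
  [P → . S g -] has the dot before S: add [S → .], [S → . E P E]
  [S → . E P E] has the dot before E: add [E → . P id S], [E → . g], [E → . S]
No further items can be added.

I₀ = { [E → . P id S], [E → . S], [E → . g], [P → . S g -], [P' → . P], [S → . E P E], [S → .] }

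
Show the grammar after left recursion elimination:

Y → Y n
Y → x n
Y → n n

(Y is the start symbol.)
Y is directly left-recursive. The standard transformation for
  A → A α₁ | ... | A α_m | β₁ | ... | β_n
is
  A  → β₁ A' | ... | β_n A'
  A' → α₁ A' | ... | α_m A' | ε

Y → x n becomes Y → x n Y'
Y → n n becomes Y → n n Y'
Y → Y n becomes Y' → n Y'
Add Y' → ε

Resulting grammar:
Y → x n Y'
Y → n n Y'
Y' → n Y'
Y' → ε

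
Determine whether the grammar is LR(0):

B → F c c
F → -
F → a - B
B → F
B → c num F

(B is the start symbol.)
Augment with B' → B and build the canonical LR(0) collection (I0 = CLOSURE({[B' → . B]}), then GOTO on every symbol after a dot until no new states appear). It has 12 states:
  I0: { [B → . F c c], [B → . F], [B → . c num F], [B' → . B], [F → . -], [F → . a - B] }  — shift
  I1: { [F → - .] }  — reduce
  I2: { [B' → B .] }  — accept
  I3: { [B → F . c c], [B → F .] }  — shift, reduce
  I4: { [F → a . - B] }  — shift
  I5: { [B → c . num F] }  — shift
  I6: { [B → c num . F], [F → . -], [F → . a - B] }  — shift
  I7: { [B → c num F .] }  — reduce
  I8: { [B → . F c c], [B → . F], [B → . c num F], [F → . -], [F → . a - B], [F → a - . B] }  — shift
  I9: { [F → a - B .] }  — reduce
  I10: { [B → F c . c] }  — shift
  I11: { [B → F c c .] }  — reduce

Conflict in state I3:
  Shift-reduce conflict between [B → F .] and [B → F . c c]
So the grammar is NOT LR(0).

Answer: No. Shift-reduce conflict between [B → F .] and [B → F . c c]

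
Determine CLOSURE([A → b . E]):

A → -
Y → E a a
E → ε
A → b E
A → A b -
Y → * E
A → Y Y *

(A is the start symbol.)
Start with: [A → b . E]
  [A → b . E] has the dot before E: add [E → .]
No further items can be added.

CLOSURE = { [A → b . E], [E → .] }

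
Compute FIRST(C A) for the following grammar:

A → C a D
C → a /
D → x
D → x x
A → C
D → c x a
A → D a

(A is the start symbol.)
FIRST sets of the non-terminals involved (from the grammar, by fixed-point iteration):
  FIRST(C) = { 'a' }

To compute FIRST(C A), process the symbols left to right:
Symbol C is a non-terminal. Add FIRST(C) \ {ε} = { 'a' }
C is not nullable (ε ∉ FIRST(C)), so stop here.
FIRST(C A) = { 'a' }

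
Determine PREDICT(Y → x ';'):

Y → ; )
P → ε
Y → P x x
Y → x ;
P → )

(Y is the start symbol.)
{ 'x' }

PREDICT(Y → x ';') = (FIRST(RHS) \ {ε}) ∪ (FOLLOW(Y) if ε ∈ FIRST(RHS), i.e. RHS ⇒* ε)
FIRST(x ';') = { 'x' }
ε ∉ FIRST(x ';'), so FOLLOW(Y) is not added.
PREDICT(Y → x ';') = { 'x' }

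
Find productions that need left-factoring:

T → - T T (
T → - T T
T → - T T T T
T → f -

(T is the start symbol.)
Left-factoring is needed when two productions for the same non-terminal
share a common prefix on the right-hand side.

Productions for T:
  T → - T T (
  T → - T T
  T → - T T T T
  T → f -

Found common prefix '- T T' in productions for T

Answer: Yes, T has productions with common prefix '- T T'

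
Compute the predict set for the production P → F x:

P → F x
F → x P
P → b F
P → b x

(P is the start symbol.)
{ 'x' }

PREDICT(P → F x) = (FIRST(RHS) \ {ε}) ∪ (FOLLOW(P) if ε ∈ FIRST(RHS), i.e. RHS ⇒* ε)
FIRST(F) = { 'x' }
FIRST(F x) = { 'x' }
ε ∉ FIRST(F x), so FOLLOW(P) is not added.
PREDICT(P → F x) = { 'x' }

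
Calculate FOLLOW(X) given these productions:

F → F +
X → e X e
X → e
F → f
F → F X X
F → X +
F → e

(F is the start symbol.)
To compute FOLLOW(X), find every occurrence of X on a right-hand side N → α X β: add FIRST(β) \ {ε}, and if β is empty or nullable also add FOLLOW(N). Iterate to a fixed point.

In X → e X e: X is followed by e, add FIRST(e) \ {ε} = { 'e' }
In F → F X X: X is followed by X, add FIRST(X) \ {ε} = { 'e' }
In F → F X X: X is at the end, add FOLLOW(F)
In F → X +: X is followed by '+', add FIRST('+') \ {ε} = { '+' }

The FOLLOW sets referred to above (computed the same way, to a fixed point):
  FOLLOW(F) = { $, '+', 'e' }

Taking the union: FOLLOW(X) = { $, '+', 'e' }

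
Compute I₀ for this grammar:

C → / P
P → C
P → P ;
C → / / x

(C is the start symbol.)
First, augment the grammar with C' → C
I₀ = CLOSURE({ [C' → . C] }):
  [C' → . C] has the dot before C: add [C → . / P], [C → . / / x]
No further items can be added.

I₀ = { [C → . / / x], [C → . / P], [C' → . C] }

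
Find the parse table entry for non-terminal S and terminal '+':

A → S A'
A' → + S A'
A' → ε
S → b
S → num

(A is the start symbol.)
To find M[S, '+'], we find productions for S where '+' is in the predict set (PREDICT(N → α) = (FIRST(α) \ {ε}) ∪ (FOLLOW(N) if α ⇒* ε)).

S → b: PREDICT = { 'b' }
S → num: PREDICT = { 'num' }

M[S, '+'] is empty (no production applies)

Answer: Empty (error entry)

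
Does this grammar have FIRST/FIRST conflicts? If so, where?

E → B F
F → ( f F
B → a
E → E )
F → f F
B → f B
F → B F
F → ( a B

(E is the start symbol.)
A FIRST/FIRST conflict occurs when two productions N → α and N → β for the same non-terminal have FIRST(α) ∩ FIRST(β) ≠ ∅ (with ε ∈ FIRST of a nullable right-hand side, so two nullable alternatives also conflict).

FIRST sets of the non-terminals at (or reachable through a nullable prefix from) the front of some alternative:
  FIRST(B) = { 'a', 'f' }
  FIRST(E) = { 'a', 'f' }

Productions for E:
  E → B F: FIRST = { 'a', 'f' }
  E → E ): FIRST = { 'a', 'f' }
Productions for F:
  F → ( f F: FIRST = { '(' }
  F → f F: FIRST = { 'f' }
  F → B F: FIRST = { 'a', 'f' }
  F → ( a B: FIRST = { '(' }
Productions for B:
  B → a: FIRST = { 'a' }
  B → f B: FIRST = { 'f' }

Conflict for E: E → B F and E → E )
  Overlap: { 'a', 'f' }
Conflict for F: F → ( f F and F → ( a B
  Overlap: { '(' }
Conflict for F: F → f F and F → B F
  Overlap: { 'f' }

Answer: Yes. E → B F / E → E ')' on { 'a', 'f' }; F → '(' f F / F → '(' a B on { '(' }; F → f F / F → B F on { 'f' }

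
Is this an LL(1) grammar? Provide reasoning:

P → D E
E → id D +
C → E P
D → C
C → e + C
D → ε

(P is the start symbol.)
A grammar is LL(1) if for each non-terminal N with multiple productions, the predict sets of those productions are pairwise disjoint, where PREDICT(N → α) = (FIRST(α) \ {ε}) ∪ (FOLLOW(N) if α ⇒* ε).

Relevant sets:
  FIRST(E) = { 'id' }
  FIRST(C) = { 'e', 'id' }
  FOLLOW(D) = { '+', 'id' }

For C:
  PREDICT(C → E P) = { 'id' }
  PREDICT(C → e '+' C) = { 'e' }
For D:
  PREDICT(D → C) = { 'e', 'id' }
  PREDICT(D → ε) = { '+', 'id' }
P, E have a single production, so nothing to check there.

Conflict found: Predict set conflict for D: { 'id' }
The grammar is NOT LL(1).

Answer: No. Predict set conflict for D: { 'id' }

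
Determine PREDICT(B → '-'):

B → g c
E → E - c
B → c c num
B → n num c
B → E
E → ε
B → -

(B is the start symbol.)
{ '-' }

PREDICT(B → '-') = (FIRST(RHS) \ {ε}) ∪ (FOLLOW(B) if ε ∈ FIRST(RHS), i.e. RHS ⇒* ε)
FIRST('-') = { '-' }
ε ∉ FIRST('-'), so FOLLOW(B) is not added.
PREDICT(B → '-') = { '-' }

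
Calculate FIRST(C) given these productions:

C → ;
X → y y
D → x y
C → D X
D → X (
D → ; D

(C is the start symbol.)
To compute FIRST(C), examine every production with C on the left-hand side, reading each right-hand side left to right until a non-nullable symbol is reached.

FIRST sets of the other non-terminals involved (by the same procedure, iterated to a fixed point):
  FIRST(D) = { ';', 'x', 'y' }

From C → ;:
  - ';' is a terminal: add ';' and stop
From C → D X:
  - D is a non-terminal: add FIRST(D) \ {ε} = { ';', 'x', 'y' }
    D is not nullable, so stop

Collecting: FIRST(C) = { ';', 'x', 'y' }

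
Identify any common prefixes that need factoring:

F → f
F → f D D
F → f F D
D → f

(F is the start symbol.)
Left-factoring is needed when two productions for the same non-terminal
share a common prefix on the right-hand side.

Productions for F:
  F → f
  F → f D D
  F → f F D

Found common prefix 'f' in productions for F

Answer: Yes, F has productions with common prefix 'f'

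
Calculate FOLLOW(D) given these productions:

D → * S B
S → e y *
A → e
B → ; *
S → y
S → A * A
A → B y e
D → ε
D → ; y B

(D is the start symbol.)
{ $ }

D is the start symbol, so $ ∈ FOLLOW(D).
D does not occur on any right-hand side.

Taking the union: FOLLOW(D) = { $ }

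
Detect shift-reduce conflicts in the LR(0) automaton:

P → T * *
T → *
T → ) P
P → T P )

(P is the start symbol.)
A shift-reduce conflict occurs when an LR(0) state has both:
  - a complete (reduce) item [A → α .] (dot at the end), and
  - a shift item [B → β . c γ] (dot before a terminal).

Augment with P' → P and build the canonical LR(0) collection (I0 = CLOSURE({[P' → . P]}), then GOTO on every symbol after a dot until no new states appear). It has 10 states:
  I0: { [P → . T * *], [P → . T P )], [P' → . P], [T → . ) P], [T → . *] }  — shift
  I1: { [P → . T * *], [P → . T P )], [T → ) . P], [T → . ) P], [T → . *] }  — shift
  I2: { [T → * .] }  — reduce
  I3: { [P' → P .] }  — accept
  I4: { [P → . T * *], [P → . T P )], [P → T . * *], [P → T . P )], [T → . ) P], [T → . *] }  — shift
  I5: { [P → T * . *], [T → * .] }  — shift, reduce
  I6: { [P → T P . )] }  — shift
  I7: { [P → T P ) .] }  — reduce
  I8: { [P → T * * .] }  — reduce
  I9: { [T → ) P .] }  — reduce

I5 contains reduce item [T → * .] and shift item [P → T * . *] — shift-reduce conflict.

Answer: Yes — I5: [T → * .] vs [P → T * . *]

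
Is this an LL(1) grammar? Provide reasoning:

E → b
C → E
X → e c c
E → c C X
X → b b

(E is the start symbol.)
Yes, the grammar is LL(1).

A grammar is LL(1) if for each non-terminal N with multiple productions, the predict sets of those productions are pairwise disjoint, where PREDICT(N → α) = (FIRST(α) \ {ε}) ∪ (FOLLOW(N) if α ⇒* ε).

For E:
  PREDICT(E → b) = { 'b' }
  PREDICT(E → c C X) = { 'c' }
For X:
  PREDICT(X → e c c) = { 'e' }
  PREDICT(X → b b) = { 'b' }
C has a single production, so nothing to check there.

All predict sets are disjoint. The grammar IS LL(1).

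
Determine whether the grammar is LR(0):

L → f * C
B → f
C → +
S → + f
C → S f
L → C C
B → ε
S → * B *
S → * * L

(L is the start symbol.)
No. Shift-reduce conflict between [B → .] and [B → . f]

A grammar is LR(0) if no state in the canonical LR(0) collection has:
  - both a shift item (dot before a terminal) and a complete item (shift-reduce conflict), or
  - two or more complete items (reduce-reduce conflict; the accept item [L' → L .] counts as a complete item here).

Augment with L' → L and build the canonical LR(0) collection (I0 = CLOSURE({[L' → . L]}), then GOTO on every symbol after a dot until no new states appear). It has 17 states:
  I0: { [C → . +], [C → . S f], [L → . C C], [L → . f * C], [L' → . L], [S → . * * L], [S → . * B *], [S → . + f] }  — shift
  I1: { [B → . f], [B → .], [S → * . * L], [S → * . B *] }  — shift, reduce
  I2: { [C → + .], [S → + . f] }  — shift, reduce
  I3: { [C → . +], [C → . S f], [L → C . C], [S → . * * L], [S → . * B *], [S → . + f] }  — shift
  I4: { [L' → L .] }  — accept
  I5: { [C → S . f] }  — shift
  I6: { [L → f . * C] }  — shift
  I7: { [C → . +], [C → . S f], [L → f * . C], [S → . * * L], [S → . * B *], [S → . + f] }  — shift
  I8: { [L → f * C .] }  — reduce
  I9: { [C → S f .] }  — reduce
  I10: { [L → C C .] }  — reduce
  I11: { [S → + f .] }  — reduce
  I12: { [C → . +], [C → . S f], [L → . C C], [L → . f * C], [S → * * . L], [S → . * * L], [S → . * B *], [S → . + f] }  — shift
  I13: { [S → * B . *] }  — shift
  I14: { [B → f .] }  — reduce
  I15: { [S → * B * .] }  — reduce
  I16: { [S → * * L .] }  — reduce

Conflict in state I1:
  Shift-reduce conflict between [B → .] and [B → . f]
So the grammar is NOT LR(0).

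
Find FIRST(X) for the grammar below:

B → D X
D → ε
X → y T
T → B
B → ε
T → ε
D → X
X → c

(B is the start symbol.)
From X → y T:
  - y is a terminal: add 'y' and stop
From X → c:
  - c is a terminal: add 'c' and stop

Collecting: FIRST(X) = { 'c', 'y' }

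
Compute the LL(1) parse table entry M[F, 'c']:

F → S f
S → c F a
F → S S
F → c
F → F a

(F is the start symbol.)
F → S f, F → S S, F → c, F → F a

To find M[F, 'c'], we find productions for F where 'c' is in the predict set (PREDICT(N → α) = (FIRST(α) \ {ε}) ∪ (FOLLOW(N) if α ⇒* ε)).

Relevant sets:
  FIRST(S) = { 'c' }
  FIRST(F) = { 'c' }

F → S f: PREDICT = { 'c' }
  'c' is in predict set, so this production goes in M[F, 'c']
F → S S: PREDICT = { 'c' }
  'c' is in predict set, so this production goes in M[F, 'c']
F → c: PREDICT = { 'c' }
  'c' is in predict set, so this production goes in M[F, 'c']
F → F a: PREDICT = { 'c' }
  'c' is in predict set, so this production goes in M[F, 'c']

M[F, 'c'] = F → S f, F → S S, F → c, F → F a  (a multiply-defined cell — the grammar is not LL(1))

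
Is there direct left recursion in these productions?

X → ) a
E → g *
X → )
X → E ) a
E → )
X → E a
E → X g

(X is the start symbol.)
No direct left recursion

Direct left recursion occurs when N → N α for some non-terminal N (the right-hand side begins with the left-hand side itself).

X → ) a: starts with ')'
E → g *: starts with g
X → ): starts with ')'
X → E ) a: starts with E
E → ): starts with ')'
X → E a: starts with E
E → X g: starts with X

No direct left recursion found.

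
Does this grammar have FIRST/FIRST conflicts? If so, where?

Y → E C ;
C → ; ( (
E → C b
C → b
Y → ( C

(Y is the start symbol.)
No FIRST/FIRST conflicts.

A FIRST/FIRST conflict occurs when two productions N → α and N → β for the same non-terminal have FIRST(α) ∩ FIRST(β) ≠ ∅ (with ε ∈ FIRST of a nullable right-hand side, so two nullable alternatives also conflict).

FIRST sets of the non-terminals at (or reachable through a nullable prefix from) the front of some alternative:
  FIRST(E) = { ';', 'b' }

Productions for Y:
  Y → E C ;: FIRST = { ';', 'b' }
  Y → ( C: FIRST = { '(' }
Productions for C:
  C → ; ( (: FIRST = { ';' }
  C → b: FIRST = { 'b' }
E has only one production, so no FIRST/FIRST conflict is possible there.

All alternatives of each non-terminal have pairwise disjoint FIRST sets.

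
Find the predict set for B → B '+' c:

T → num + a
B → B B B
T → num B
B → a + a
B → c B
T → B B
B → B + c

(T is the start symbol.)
{ 'a', 'c' }

PREDICT(B → B '+' c) = (FIRST(RHS) \ {ε}) ∪ (FOLLOW(B) if ε ∈ FIRST(RHS), i.e. RHS ⇒* ε)
FIRST(B) = { 'a', 'c' }
FIRST(B '+' c) = { 'a', 'c' }
ε ∉ FIRST(B '+' c), so FOLLOW(B) is not added.
PREDICT(B → B '+' c) = { 'a', 'c' }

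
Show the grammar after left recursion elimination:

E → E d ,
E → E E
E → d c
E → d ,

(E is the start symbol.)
E → d c E'
E → d , E'
E' → d , E'
E' → E E'
E' → ε

E is directly left-recursive. The standard transformation for
  A → A α₁ | ... | A α_m | β₁ | ... | β_n
is
  A  → β₁ A' | ... | β_n A'
  A' → α₁ A' | ... | α_m A' | ε

E → d c becomes E → d c E'
E → d , becomes E → d , E'
E → E d , becomes E' → d , E'
E → E E becomes E' → E E'
Add E' → ε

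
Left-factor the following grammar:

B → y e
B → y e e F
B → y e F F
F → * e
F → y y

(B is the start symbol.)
Left-factoring transforms A → αβ₁ | αβ₂ into A → αA' and A' → β₁ | β₂
(α is the longest common prefix among the alternatives). Repeat until
no nonterminal has two alternatives with a common prefix.

Round 1: B has alternatives sharing prefix 'y e'. Introduce B': B → y e B'
  Add: B' → ε
  Add: B' → e F
  Add: B' → F F

No remaining common prefixes — done.

Resulting grammar:
B → y e B'
B' → ε
B' → e F
B' → F F
F → * e
F → y y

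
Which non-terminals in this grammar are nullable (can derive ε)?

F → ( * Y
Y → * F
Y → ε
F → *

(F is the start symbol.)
ε-productions: Y → ε
So Y is immediately nullable.
No further non-terminal can be added: every production for the remaining non-terminals contains a terminal or a non-nullable non-terminal.
Nullable = { 'Y' }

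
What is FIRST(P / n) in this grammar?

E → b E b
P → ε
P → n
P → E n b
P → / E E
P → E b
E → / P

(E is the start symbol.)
FIRST sets of the non-terminals involved (from the grammar, by fixed-point iteration):
  FIRST(P) = { '/', 'b', 'n', ε }

To compute FIRST(P / n), process the symbols left to right:
Symbol P is a non-terminal. Add FIRST(P) \ {ε} = { '/', 'b', 'n' }
P is nullable (ε ∈ FIRST(P)), continue to the next symbol.
Symbol / is a terminal. Add '/' and stop.
FIRST(P / n) = { '/', 'b', 'n' }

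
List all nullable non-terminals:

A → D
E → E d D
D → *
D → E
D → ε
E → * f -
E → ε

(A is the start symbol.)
{ 'A', 'D', 'E' }

A non-terminal is nullable if it can derive ε (the empty string): either it has an ε-production, or it has a production whose right-hand side consists entirely of nullable non-terminals.

ε-productions: D → ε, E → ε
So D, E are immediately nullable.
A → D: every symbol on the right is nullable, so A is nullable too.
Every non-terminal is now nullable.
Nullable = { 'A', 'D', 'E' }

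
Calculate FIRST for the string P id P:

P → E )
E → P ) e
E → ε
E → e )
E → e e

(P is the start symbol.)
{ ')', 'e' }

FIRST sets of the non-terminals involved (from the grammar, by fixed-point iteration):
  FIRST(P) = { ')', 'e' }

To compute FIRST(P id P), process the symbols left to right:
Symbol P is a non-terminal. Add FIRST(P) \ {ε} = { ')', 'e' }
P is not nullable (ε ∉ FIRST(P)), so stop here.
FIRST(P id P) = { ')', 'e' }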